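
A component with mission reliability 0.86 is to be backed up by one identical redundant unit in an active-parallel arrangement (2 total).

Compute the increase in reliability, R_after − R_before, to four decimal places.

R_before = 0.86
R_after = 1 − (1 − 0.86)^2 = 0.9804
ΔR = 0.9804 − 0.86 = 0.1204

0.1204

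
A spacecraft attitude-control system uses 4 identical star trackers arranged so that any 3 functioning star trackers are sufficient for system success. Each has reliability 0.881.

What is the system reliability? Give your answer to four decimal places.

0.9279

R = Σ_{i=3}^{4} C(4,i) p^i (1−p)^{4−i} with p = 0.881
C(4,3)·0.881^3·0.119^1 = 0.325488
C(4,4)·0.881^4·0.119^0 = 0.602426
Sum = 0.9279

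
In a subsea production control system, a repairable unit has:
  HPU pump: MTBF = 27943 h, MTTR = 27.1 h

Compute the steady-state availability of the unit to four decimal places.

A(HPU pump) = MTBF/(MTBF+MTTR) = 27943/(27943+27.1) = 0.9990

0.9990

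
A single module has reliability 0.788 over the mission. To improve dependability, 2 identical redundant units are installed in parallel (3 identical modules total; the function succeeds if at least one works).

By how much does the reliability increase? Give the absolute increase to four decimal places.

0.2025

R_before = 0.788
R_after = 1 − (1 − 0.788)^3 = 0.9905
ΔR = 0.9905 − 0.788 = 0.2025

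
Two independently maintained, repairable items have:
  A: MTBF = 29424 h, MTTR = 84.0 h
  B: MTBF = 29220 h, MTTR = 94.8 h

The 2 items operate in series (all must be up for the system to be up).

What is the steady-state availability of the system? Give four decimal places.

A(A) = MTBF/(MTBF+MTTR) = 29424/(29424+84.0) = 0.997153
A(B) = MTBF/(MTBF+MTTR) = 29220/(29220+94.8) = 0.996766
Series availability: 0.997153 × 0.996766 = 0.9939

0.9939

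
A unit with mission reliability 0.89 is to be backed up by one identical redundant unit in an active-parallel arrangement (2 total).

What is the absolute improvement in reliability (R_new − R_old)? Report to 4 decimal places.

R_before = 0.89
R_after = 1 − (1 − 0.89)^2 = 0.9879
ΔR = 0.9879 − 0.89 = 0.0979

0.0979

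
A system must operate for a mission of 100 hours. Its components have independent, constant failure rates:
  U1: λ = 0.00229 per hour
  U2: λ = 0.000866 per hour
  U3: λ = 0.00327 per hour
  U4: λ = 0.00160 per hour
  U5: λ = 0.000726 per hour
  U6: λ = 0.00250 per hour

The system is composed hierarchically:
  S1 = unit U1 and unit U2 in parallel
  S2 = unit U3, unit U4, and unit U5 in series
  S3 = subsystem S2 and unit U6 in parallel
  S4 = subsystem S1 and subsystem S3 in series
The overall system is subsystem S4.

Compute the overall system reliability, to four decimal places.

R(U1) = exp(−0.00229 × 100) = 0.795329
R(U2) = exp(−0.000866 × 100) = 0.917044
R(U3) = exp(−0.00327 × 100) = 0.721084
R(U4) = exp(−0.00160 × 100) = 0.852144
R(U5) = exp(−0.000726 × 100) = 0.929973
R(U6) = exp(−0.00250 × 100) = 0.778801
Parallel (U1 and U2): 1 − (1 − 0.795329)(1 − 0.917044) = 0.983021
Series (U3, U4, and U5): 0.721084 × 0.852144 × 0.929973 = 0.571438
Parallel ([0.571438] and U6): 1 − (1 − 0.571438)(1 − 0.778801) = 0.905203
Series ([0.983021] and [0.905203]): 0.983021 × 0.905203 = 0.8898

0.8898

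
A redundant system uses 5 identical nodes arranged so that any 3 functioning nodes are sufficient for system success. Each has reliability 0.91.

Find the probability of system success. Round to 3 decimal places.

0.994

R = Σ_{i=3}^{5} C(5,i) p^i (1−p)^{5−i} with p = 0.91
C(5,3)·0.91^3·0.09^2 = 0.06104
C(5,4)·0.91^4·0.09^1 = 0.30859
C(5,5)·0.91^5·0.09^0 = 0.62403
Sum = 0.994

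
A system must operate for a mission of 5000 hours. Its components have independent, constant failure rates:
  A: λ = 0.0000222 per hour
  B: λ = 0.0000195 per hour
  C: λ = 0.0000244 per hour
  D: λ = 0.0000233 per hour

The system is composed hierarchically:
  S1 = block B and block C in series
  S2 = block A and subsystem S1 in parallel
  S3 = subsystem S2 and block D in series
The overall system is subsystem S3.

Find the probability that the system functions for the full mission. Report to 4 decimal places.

R(A) = exp(−0.0000222 × 5000) = 0.894939
R(B) = exp(−0.0000195 × 5000) = 0.907102
R(C) = exp(−0.0000244 × 5000) = 0.885148
R(D) = exp(−0.0000233 × 5000) = 0.890030
Series (B and C): 0.907102 × 0.885148 = 0.802920
Parallel (A and [0.802920]): 1 − (1 − 0.894939)(1 − 0.802920) = 0.979295
Series ([0.979295] and D): 0.979295 × 0.890030 = 0.8716

0.8716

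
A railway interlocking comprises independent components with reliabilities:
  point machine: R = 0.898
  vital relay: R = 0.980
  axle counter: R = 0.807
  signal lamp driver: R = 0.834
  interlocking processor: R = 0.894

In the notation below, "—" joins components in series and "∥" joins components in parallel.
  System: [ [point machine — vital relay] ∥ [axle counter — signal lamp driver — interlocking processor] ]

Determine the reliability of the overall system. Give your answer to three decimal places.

0.952

Series (point machine and vital relay): 0.89800 × 0.98000 = 0.88004
Series (axle counter, signal lamp driver, and interlocking processor): 0.80700 × 0.83400 × 0.89400 = 0.60170
Parallel ([0.88004] and [0.60170]): 1 − (1 − 0.88004)(1 − 0.60170) = 0.952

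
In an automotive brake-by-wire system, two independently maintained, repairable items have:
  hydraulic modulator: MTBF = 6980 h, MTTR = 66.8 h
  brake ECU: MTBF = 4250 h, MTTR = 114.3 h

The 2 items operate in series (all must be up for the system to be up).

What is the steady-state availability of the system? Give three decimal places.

0.965

A(hydraulic modulator) = MTBF/(MTBF+MTTR) = 6980/(6980+66.8) = 0.990521
A(brake ECU) = MTBF/(MTBF+MTTR) = 4250/(4250+114.3) = 0.973810
Series availability: 0.990521 × 0.973810 = 0.965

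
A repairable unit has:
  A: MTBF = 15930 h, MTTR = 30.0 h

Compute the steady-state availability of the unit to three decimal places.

0.998

A(A) = MTBF/(MTBF+MTTR) = 15930/(15930+30.0) = 0.998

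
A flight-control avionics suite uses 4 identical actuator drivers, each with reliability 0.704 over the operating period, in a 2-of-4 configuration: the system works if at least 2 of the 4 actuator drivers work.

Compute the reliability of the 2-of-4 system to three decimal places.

0.919

R = Σ_{i=2}^{4} C(4,i) p^i (1−p)^{4−i} with p = 0.704
C(4,2)·0.704^2·0.296^2 = 0.26054
C(4,3)·0.704^3·0.296^1 = 0.41311
C(4,4)·0.704^4·0.296^0 = 0.24564
Sum = 0.919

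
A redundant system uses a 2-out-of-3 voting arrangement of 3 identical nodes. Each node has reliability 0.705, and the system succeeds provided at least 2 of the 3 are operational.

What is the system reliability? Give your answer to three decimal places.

0.790

R = Σ_{i=2}^{3} C(3,i) p^i (1−p)^{3−i} with p = 0.705
C(3,2)·0.705^2·0.295^1 = 0.43987
C(3,3)·0.705^3·0.295^0 = 0.35040
Sum = 0.790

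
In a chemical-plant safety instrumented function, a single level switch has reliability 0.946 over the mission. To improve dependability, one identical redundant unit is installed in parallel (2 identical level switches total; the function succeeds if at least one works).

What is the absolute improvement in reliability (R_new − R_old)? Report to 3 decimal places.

0.051

R_before = 0.946
R_after = 1 − (1 − 0.946)^2 = 0.997
ΔR = 0.997 − 0.946 = 0.051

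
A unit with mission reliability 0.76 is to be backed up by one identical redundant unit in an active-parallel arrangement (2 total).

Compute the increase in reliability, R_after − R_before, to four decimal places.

0.1824

R_before = 0.76
R_after = 1 − (1 − 0.76)^2 = 0.9424
ΔR = 0.9424 − 0.76 = 0.1824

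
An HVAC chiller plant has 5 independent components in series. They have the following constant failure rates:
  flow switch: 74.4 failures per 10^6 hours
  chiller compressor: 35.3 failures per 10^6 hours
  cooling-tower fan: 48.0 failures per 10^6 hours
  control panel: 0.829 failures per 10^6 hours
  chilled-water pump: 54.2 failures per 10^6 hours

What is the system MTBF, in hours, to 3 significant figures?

4700

Series of exponential components: λ_sys = Σ λ_i
λ_sys = 0.0000744 + 0.0000353 + 0.0000480 + 0.000000829 + 0.0000542 = 2.1273e-04 /h
MTBF = 1 / λ_sys = 4700 h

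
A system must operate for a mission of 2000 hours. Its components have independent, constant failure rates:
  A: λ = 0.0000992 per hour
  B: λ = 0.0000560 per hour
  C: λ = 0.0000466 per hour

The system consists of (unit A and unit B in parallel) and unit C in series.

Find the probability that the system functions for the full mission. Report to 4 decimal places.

0.8936

R(A) = exp(−0.0000992 × 2000) = 0.820042
R(B) = exp(−0.0000560 × 2000) = 0.894044
R(C) = exp(−0.0000466 × 2000) = 0.911011
Parallel (A and B): 1 − (1 − 0.820042)(1 − 0.894044) = 0.980932
Series ([0.980932] and C): 0.980932 × 0.911011 = 0.8936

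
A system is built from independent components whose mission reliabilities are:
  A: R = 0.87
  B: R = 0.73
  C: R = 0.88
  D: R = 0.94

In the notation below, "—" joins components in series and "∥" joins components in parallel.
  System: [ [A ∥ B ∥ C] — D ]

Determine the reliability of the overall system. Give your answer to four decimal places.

0.9360

Parallel (A, B, and C): 1 − (1 − 0.870000)(1 − 0.730000)(1 − 0.880000) = 0.995788
Series ([0.995788] and D): 0.995788 × 0.940000 = 0.9360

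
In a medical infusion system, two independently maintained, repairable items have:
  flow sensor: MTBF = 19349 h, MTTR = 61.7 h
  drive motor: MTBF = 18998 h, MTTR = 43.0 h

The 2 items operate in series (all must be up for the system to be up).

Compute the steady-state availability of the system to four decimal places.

A(flow sensor) = MTBF/(MTBF+MTTR) = 19349/(19349+61.7) = 0.996821
A(drive motor) = MTBF/(MTBF+MTTR) = 18998/(18998+43.0) = 0.997742
Series availability: 0.996821 × 0.997742 = 0.9946

0.9946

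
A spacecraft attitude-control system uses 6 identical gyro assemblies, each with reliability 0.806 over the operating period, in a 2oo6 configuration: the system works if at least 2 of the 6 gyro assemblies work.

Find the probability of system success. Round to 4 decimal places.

R = Σ_{i=2}^{6} C(6,i) p^i (1−p)^{6−i} with p = 0.806
C(6,2)·0.806^2·0.194^4 = 0.013803
C(6,3)·0.806^3·0.194^3 = 0.076461
C(6,4)·0.806^4·0.194^2 = 0.238251
C(6,5)·0.806^5·0.194^1 = 0.395939
C(6,6)·0.806^6·0.194^0 = 0.274164
Sum = 0.9986

0.9986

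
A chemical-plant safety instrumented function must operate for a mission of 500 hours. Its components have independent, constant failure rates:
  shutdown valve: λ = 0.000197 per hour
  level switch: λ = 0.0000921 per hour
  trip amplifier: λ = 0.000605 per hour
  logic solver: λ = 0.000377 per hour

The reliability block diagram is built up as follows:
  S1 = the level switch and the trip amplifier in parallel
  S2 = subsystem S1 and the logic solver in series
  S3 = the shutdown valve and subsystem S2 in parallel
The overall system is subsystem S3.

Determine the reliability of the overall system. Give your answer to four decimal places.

0.9830

R(shutdown valve) = exp(−0.000197 × 500) = 0.906196
R(level switch) = exp(−0.0000921 × 500) = 0.954994
R(trip amplifier) = exp(−0.000605 × 500) = 0.738968
R(logic solver) = exp(−0.000377 × 500) = 0.828201
Parallel (level switch and trip amplifier): 1 − (1 − 0.954994)(1 − 0.738968) = 0.988252
Series ([0.988252] and logic solver): 0.988252 × 0.828201 = 0.818471
Parallel (shutdown valve and [0.818471]): 1 − (1 − 0.906196)(1 − 0.818471) = 0.9830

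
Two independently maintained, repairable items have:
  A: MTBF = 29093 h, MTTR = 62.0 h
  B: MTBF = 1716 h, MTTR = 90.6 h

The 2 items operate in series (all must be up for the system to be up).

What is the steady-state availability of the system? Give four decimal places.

A(A) = MTBF/(MTBF+MTTR) = 29093/(29093+62.0) = 0.997873
A(B) = MTBF/(MTBF+MTTR) = 1716/(1716+90.6) = 0.949851
Series availability: 0.997873 × 0.949851 = 0.9478

0.9478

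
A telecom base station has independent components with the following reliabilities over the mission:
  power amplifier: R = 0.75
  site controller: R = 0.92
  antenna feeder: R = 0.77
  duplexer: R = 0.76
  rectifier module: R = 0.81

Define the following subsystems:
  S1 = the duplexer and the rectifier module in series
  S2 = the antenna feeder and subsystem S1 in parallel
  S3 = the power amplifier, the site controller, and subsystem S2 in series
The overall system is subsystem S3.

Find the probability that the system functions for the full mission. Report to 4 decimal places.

Series (duplexer and rectifier module): 0.760000 × 0.810000 = 0.615600
Parallel (antenna feeder and [0.615600]): 1 − (1 − 0.770000)(1 − 0.615600) = 0.911588
Series (power amplifier, site controller, and [0.911588]): 0.750000 × 0.920000 × 0.911588 = 0.6290

0.6290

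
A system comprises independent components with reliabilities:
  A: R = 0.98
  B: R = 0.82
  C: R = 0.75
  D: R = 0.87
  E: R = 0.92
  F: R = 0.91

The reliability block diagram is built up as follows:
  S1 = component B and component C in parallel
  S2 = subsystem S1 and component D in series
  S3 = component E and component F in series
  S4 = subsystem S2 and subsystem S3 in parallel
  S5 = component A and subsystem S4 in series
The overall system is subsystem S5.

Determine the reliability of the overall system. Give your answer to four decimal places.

Parallel (B and C): 1 − (1 − 0.820000)(1 − 0.750000) = 0.955000
Series ([0.955000] and D): 0.955000 × 0.870000 = 0.830850
Series (E and F): 0.920000 × 0.910000 = 0.837200
Parallel ([0.830850] and [0.837200]): 1 − (1 − 0.830850)(1 − 0.837200) = 0.972462
Series (A and [0.972462]): 0.980000 × 0.972462 = 0.9530

0.9530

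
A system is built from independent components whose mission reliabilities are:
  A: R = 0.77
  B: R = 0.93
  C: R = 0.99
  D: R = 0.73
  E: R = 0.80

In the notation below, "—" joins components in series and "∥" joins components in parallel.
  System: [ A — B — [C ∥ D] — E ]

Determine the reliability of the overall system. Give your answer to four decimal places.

0.5713

Parallel (C and D): 1 − (1 − 0.990000)(1 − 0.730000) = 0.997300
Series (A, B, [0.997300], and E): 0.770000 × 0.930000 × 0.997300 × 0.800000 = 0.5713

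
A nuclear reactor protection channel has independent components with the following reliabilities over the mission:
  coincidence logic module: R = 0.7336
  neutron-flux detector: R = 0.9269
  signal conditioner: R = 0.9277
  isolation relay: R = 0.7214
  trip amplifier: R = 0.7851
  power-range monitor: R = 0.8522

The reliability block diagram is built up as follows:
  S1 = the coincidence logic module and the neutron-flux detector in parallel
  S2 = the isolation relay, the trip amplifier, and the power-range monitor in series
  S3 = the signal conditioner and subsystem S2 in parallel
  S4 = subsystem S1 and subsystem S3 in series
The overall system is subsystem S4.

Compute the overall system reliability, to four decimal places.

Parallel (coincidence logic module and neutron-flux detector): 1 − (1 − 0.733600)(1 − 0.926900) = 0.980526
Series (isolation relay, trip amplifier, and power-range monitor): 0.721400 × 0.785100 × 0.852200 = 0.482661
Parallel (signal conditioner and [0.482661]): 1 − (1 − 0.927700)(1 − 0.482661) = 0.962596
Series ([0.980526] and [0.962596]): 0.980526 × 0.962596 = 0.9439

0.9439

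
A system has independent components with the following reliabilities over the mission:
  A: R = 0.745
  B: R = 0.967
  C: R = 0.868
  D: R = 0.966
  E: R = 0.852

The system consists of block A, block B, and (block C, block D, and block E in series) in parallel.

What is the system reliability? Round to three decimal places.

0.998

Series (C, D, and E): 0.86800 × 0.96600 × 0.85200 = 0.71439
Parallel (A, B, and [0.71439]): 1 − (1 − 0.74500)(1 − 0.96700)(1 − 0.71439) = 0.998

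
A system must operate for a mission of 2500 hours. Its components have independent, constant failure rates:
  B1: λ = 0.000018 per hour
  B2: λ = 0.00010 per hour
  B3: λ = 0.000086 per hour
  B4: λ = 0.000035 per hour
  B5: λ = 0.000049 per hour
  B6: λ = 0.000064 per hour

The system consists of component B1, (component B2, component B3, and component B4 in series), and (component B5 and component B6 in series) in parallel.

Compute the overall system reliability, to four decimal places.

R(B1) = exp(−0.000018 × 2500) = 0.955997
R(B2) = exp(−0.00010 × 2500) = 0.778801
R(B3) = exp(−0.000086 × 2500) = 0.806541
R(B4) = exp(−0.000035 × 2500) = 0.916219
R(B5) = exp(−0.000049 × 2500) = 0.884706
R(B6) = exp(−0.000064 × 2500) = 0.852144
Series (B2, B3, and B4): 0.778801 × 0.806541 × 0.916219 = 0.575509
Series (B5 and B6): 0.884706 × 0.852144 = 0.753897
Parallel (B1, [0.575509], and [0.753897]): 1 − (1 − 0.955997)(1 − 0.575509)(1 − 0.753897) = 0.9954

0.9954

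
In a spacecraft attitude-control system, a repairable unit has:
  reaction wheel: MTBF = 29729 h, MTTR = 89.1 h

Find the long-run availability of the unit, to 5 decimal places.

A(reaction wheel) = MTBF/(MTBF+MTTR) = 29729/(29729+89.1) = 0.99701

0.99701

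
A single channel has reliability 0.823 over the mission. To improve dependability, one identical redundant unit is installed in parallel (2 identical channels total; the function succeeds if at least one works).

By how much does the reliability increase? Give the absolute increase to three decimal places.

0.146

R_before = 0.823
R_after = 1 − (1 − 0.823)^2 = 0.969
ΔR = 0.969 − 0.823 = 0.146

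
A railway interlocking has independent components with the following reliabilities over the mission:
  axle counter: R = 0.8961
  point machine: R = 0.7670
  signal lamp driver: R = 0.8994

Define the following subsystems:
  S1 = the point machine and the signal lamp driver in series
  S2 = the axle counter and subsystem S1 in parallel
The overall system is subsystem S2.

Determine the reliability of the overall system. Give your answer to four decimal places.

0.9678

Series (point machine and signal lamp driver): 0.767000 × 0.899400 = 0.689840
Parallel (axle counter and [0.689840]): 1 − (1 − 0.896100)(1 − 0.689840) = 0.9678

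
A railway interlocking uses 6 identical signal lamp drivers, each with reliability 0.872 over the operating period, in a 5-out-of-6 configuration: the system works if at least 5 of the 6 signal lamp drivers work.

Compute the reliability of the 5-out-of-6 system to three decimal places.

0.827

R = Σ_{i=5}^{6} C(6,i) p^i (1−p)^{6−i} with p = 0.872
C(6,5)·0.872^5·0.128^1 = 0.38721
C(6,6)·0.872^6·0.128^0 = 0.43964
Sum = 0.827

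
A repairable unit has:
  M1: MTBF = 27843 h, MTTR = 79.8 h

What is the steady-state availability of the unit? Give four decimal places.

0.9971

A(M1) = MTBF/(MTBF+MTTR) = 27843/(27843+79.8) = 0.9971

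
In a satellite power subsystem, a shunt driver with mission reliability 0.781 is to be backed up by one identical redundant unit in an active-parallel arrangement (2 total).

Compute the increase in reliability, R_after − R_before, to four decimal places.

R_before = 0.781
R_after = 1 − (1 − 0.781)^2 = 0.9520
ΔR = 0.9520 − 0.781 = 0.1710

0.1710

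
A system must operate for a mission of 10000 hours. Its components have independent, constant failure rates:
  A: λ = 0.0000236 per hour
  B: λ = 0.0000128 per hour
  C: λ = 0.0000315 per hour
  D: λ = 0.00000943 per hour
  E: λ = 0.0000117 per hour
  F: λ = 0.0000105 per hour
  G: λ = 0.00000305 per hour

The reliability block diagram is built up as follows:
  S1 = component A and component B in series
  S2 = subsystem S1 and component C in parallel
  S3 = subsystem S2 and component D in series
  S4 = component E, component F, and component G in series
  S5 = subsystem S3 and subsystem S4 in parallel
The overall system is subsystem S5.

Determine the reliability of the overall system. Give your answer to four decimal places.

R(A) = exp(−0.0000236 × 10000) = 0.789781
R(B) = exp(−0.0000128 × 10000) = 0.879853
R(C) = exp(−0.0000315 × 10000) = 0.729789
R(D) = exp(−0.00000943 × 10000) = 0.910010
R(E) = exp(−0.0000117 × 10000) = 0.889585
R(F) = exp(−0.0000105 × 10000) = 0.900325
R(G) = exp(−0.00000305 × 10000) = 0.969960
Series (A and B): 0.789781 × 0.879853 = 0.694891
Parallel ([0.694891] and C): 1 − (1 − 0.694891)(1 − 0.729789) = 0.917556
Series ([0.917556] and D): 0.917556 × 0.910010 = 0.834985
Series (E, F, and G): 0.889585 × 0.900325 × 0.969960 = 0.776856
Parallel ([0.834985] and [0.776856]): 1 − (1 − 0.834985)(1 − 0.776856) = 0.9632

0.9632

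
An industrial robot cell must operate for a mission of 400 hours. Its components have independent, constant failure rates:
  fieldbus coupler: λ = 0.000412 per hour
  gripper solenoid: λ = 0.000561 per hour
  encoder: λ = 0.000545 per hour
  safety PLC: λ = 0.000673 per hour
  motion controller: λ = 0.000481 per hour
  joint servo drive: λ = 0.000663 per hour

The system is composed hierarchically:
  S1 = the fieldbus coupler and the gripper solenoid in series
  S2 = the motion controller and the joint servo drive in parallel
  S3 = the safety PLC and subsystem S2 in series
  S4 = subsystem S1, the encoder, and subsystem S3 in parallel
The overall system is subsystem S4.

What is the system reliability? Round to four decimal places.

0.9831

R(fieldbus coupler) = exp(−0.000412 × 400) = 0.848063
R(gripper solenoid) = exp(−0.000561 × 400) = 0.798995
R(encoder) = exp(−0.000545 × 400) = 0.804125
R(safety PLC) = exp(−0.000673 × 400) = 0.763990
R(motion controller) = exp(−0.000481 × 400) = 0.824977
R(joint servo drive) = exp(−0.000663 × 400) = 0.767053
Series (fieldbus coupler and gripper solenoid): 0.848063 × 0.798995 = 0.677598
Parallel (motion controller and joint servo drive): 1 − (1 − 0.824977)(1 − 0.767053) = 0.959229
Series (safety PLC and [0.959229]): 0.763990 × 0.959229 = 0.732841
Parallel ([0.677598], encoder, and [0.732841]): 1 − (1 − 0.677598)(1 − 0.804125)(1 − 0.732841) = 0.9831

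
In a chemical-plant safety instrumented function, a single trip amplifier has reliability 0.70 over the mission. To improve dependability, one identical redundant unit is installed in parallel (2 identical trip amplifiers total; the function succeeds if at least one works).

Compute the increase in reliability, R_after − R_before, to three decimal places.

0.210

R_before = 0.70
R_after = 1 − (1 − 0.70)^2 = 0.910
ΔR = 0.910 − 0.70 = 0.210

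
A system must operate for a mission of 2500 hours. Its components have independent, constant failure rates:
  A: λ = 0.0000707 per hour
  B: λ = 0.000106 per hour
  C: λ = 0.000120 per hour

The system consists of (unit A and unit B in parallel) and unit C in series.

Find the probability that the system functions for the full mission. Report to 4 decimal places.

0.7129

R(A) = exp(−0.0000707 × 2500) = 0.837989
R(B) = exp(−0.000106 × 2500) = 0.767206
R(C) = exp(−0.000120 × 2500) = 0.740818
Parallel (A and B): 1 − (1 − 0.837989)(1 − 0.767206) = 0.962285
Series ([0.962285] and C): 0.962285 × 0.740818 = 0.7129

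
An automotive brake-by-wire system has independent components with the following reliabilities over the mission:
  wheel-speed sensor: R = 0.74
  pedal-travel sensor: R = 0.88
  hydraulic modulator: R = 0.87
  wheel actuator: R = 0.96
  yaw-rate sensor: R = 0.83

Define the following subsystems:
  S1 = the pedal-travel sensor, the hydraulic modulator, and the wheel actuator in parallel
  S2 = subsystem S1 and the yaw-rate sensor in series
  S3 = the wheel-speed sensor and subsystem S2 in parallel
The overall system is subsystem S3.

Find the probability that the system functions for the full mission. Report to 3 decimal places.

Parallel (pedal-travel sensor, hydraulic modulator, and wheel actuator): 1 − (1 − 0.88000)(1 − 0.87000)(1 − 0.96000) = 0.99938
Series ([0.99938] and yaw-rate sensor): 0.99938 × 0.83000 = 0.82949
Parallel (wheel-speed sensor and [0.82949]): 1 − (1 − 0.74000)(1 − 0.82949) = 0.956

0.956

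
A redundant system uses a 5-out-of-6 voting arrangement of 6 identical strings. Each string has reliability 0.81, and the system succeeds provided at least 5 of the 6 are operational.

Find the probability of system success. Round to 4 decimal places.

0.6799

R = Σ_{i=5}^{6} C(6,i) p^i (1−p)^{6−i} with p = 0.81
C(6,5)·0.81^5·0.19^1 = 0.397493
C(6,6)·0.81^6·0.19^0 = 0.282430
Sum = 0.6799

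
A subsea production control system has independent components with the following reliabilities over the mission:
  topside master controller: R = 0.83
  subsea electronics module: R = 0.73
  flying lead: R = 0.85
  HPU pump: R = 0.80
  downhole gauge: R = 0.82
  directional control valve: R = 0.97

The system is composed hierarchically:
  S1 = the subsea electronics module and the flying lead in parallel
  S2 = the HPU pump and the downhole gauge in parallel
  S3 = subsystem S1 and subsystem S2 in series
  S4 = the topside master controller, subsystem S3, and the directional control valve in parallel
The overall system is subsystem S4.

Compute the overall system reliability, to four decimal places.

0.9996

Parallel (subsea electronics module and flying lead): 1 − (1 − 0.730000)(1 − 0.850000) = 0.959500
Parallel (HPU pump and downhole gauge): 1 − (1 − 0.800000)(1 − 0.820000) = 0.964000
Series ([0.959500] and [0.964000]): 0.959500 × 0.964000 = 0.924958
Parallel (topside master controller, [0.924958], and directional control valve): 1 − (1 − 0.830000)(1 − 0.924958)(1 − 0.970000) = 0.9996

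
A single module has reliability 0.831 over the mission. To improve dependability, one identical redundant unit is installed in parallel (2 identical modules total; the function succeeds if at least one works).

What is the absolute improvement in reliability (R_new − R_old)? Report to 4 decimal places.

R_before = 0.831
R_after = 1 − (1 − 0.831)^2 = 0.9714
ΔR = 0.9714 − 0.831 = 0.1404

0.1404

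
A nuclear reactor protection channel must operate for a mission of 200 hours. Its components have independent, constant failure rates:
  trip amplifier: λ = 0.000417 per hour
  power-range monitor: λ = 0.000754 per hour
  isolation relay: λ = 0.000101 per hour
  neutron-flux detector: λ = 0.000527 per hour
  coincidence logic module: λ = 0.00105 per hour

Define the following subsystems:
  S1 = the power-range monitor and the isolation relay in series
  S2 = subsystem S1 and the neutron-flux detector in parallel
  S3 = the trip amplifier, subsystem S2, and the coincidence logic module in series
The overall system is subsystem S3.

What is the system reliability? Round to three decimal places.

0.734

R(trip amplifier) = exp(−0.000417 × 200) = 0.91998
R(power-range monitor) = exp(−0.000754 × 200) = 0.86002
R(isolation relay) = exp(−0.000101 × 200) = 0.98000
R(neutron-flux detector) = exp(−0.000527 × 200) = 0.89996
R(coincidence logic module) = exp(−0.00105 × 200) = 0.81058
Series (power-range monitor and isolation relay): 0.86002 × 0.98000 = 0.84282
Parallel ([0.84282] and neutron-flux detector): 1 − (1 − 0.84282)(1 − 0.89996) = 0.98428
Series (trip amplifier, [0.98428], and coincidence logic module): 0.91998 × 0.98428 × 0.81058 = 0.734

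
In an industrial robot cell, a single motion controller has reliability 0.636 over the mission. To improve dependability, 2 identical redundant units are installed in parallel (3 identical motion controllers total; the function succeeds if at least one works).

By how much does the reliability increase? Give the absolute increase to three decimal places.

R_before = 0.636
R_after = 1 − (1 − 0.636)^3 = 0.952
ΔR = 0.952 − 0.636 = 0.316

0.316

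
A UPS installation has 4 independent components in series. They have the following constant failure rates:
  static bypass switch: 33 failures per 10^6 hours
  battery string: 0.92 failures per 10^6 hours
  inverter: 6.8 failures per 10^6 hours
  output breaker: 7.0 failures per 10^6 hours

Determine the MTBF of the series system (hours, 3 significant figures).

21000

Series of exponential components: λ_sys = Σ λ_i
λ_sys = 0.000033 + 0.00000092 + 0.0000068 + 0.0000070 = 4.7720e-05 /h
MTBF = 1 / λ_sys = 21000 h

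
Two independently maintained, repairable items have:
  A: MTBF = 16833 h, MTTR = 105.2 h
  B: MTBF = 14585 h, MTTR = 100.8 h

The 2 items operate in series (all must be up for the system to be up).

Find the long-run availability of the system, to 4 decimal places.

0.9870

A(A) = MTBF/(MTBF+MTTR) = 16833/(16833+105.2) = 0.993789
A(B) = MTBF/(MTBF+MTTR) = 14585/(14585+100.8) = 0.993136
Series availability: 0.993789 × 0.993136 = 0.9870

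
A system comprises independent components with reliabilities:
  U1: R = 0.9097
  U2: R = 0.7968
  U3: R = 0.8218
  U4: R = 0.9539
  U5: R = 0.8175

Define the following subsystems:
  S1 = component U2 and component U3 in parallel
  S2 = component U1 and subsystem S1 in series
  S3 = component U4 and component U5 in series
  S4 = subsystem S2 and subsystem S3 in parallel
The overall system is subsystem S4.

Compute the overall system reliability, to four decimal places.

0.9729

Parallel (U2 and U3): 1 − (1 − 0.796800)(1 − 0.821800) = 0.963790
Series (U1 and [0.963790]): 0.909700 × 0.963790 = 0.876760
Series (U4 and U5): 0.953900 × 0.817500 = 0.779813
Parallel ([0.876760] and [0.779813]): 1 − (1 − 0.876760)(1 − 0.779813) = 0.9729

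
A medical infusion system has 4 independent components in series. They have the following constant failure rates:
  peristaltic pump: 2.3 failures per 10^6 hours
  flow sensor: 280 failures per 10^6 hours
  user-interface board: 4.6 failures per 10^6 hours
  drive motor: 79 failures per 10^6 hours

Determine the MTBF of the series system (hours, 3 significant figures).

Series of exponential components: λ_sys = Σ λ_i
λ_sys = 0.0000023 + 0.00028 + 0.0000046 + 0.000079 = 3.6590e-04 /h
MTBF = 1 / λ_sys = 2730 h

2730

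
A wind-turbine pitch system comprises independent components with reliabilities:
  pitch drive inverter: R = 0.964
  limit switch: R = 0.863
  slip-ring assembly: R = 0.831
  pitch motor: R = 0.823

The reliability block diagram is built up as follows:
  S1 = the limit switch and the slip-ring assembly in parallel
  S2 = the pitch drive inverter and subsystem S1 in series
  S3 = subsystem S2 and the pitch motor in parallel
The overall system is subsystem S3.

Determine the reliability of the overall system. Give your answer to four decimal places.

Parallel (limit switch and slip-ring assembly): 1 − (1 − 0.863000)(1 − 0.831000) = 0.976847
Series (pitch drive inverter and [0.976847]): 0.964000 × 0.976847 = 0.941681
Parallel ([0.941681] and pitch motor): 1 − (1 − 0.941681)(1 − 0.823000) = 0.9897

0.9897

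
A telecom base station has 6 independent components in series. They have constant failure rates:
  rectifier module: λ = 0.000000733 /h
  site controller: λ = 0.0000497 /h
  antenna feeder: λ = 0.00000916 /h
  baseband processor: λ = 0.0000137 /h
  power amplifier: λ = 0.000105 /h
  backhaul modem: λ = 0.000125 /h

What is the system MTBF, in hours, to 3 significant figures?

3300

Series of exponential components: λ_sys = Σ λ_i
λ_sys = 0.000000733 + 0.0000497 + 0.00000916 + 0.0000137 + 0.000105 + 0.000125 = 3.0329e-04 /h
MTBF = 1 / λ_sys = 3300 h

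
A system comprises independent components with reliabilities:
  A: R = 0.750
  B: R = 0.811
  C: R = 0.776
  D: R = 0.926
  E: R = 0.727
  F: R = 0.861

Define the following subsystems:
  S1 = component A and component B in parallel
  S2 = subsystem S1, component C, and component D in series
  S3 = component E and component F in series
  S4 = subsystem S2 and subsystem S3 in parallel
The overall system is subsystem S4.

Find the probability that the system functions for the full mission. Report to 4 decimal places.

0.8820

Parallel (A and B): 1 − (1 − 0.750000)(1 − 0.811000) = 0.952750
Series ([0.952750], C, and D): 0.952750 × 0.776000 × 0.926000 = 0.684623
Series (E and F): 0.727000 × 0.861000 = 0.625947
Parallel ([0.684623] and [0.625947]): 1 − (1 − 0.684623)(1 − 0.625947) = 0.8820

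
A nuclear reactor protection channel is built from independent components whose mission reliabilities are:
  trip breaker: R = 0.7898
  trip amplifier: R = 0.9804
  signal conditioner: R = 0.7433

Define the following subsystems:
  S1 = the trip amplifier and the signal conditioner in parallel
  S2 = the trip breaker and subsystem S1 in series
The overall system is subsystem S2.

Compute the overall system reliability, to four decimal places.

0.7858

Parallel (trip amplifier and signal conditioner): 1 − (1 − 0.980400)(1 − 0.743300) = 0.994969
Series (trip breaker and [0.994969]): 0.789800 × 0.994969 = 0.7858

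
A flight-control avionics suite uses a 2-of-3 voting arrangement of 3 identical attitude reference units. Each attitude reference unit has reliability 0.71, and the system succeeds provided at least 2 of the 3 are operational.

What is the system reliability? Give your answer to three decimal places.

R = Σ_{i=2}^{3} C(3,i) p^i (1−p)^{3−i} with p = 0.71
C(3,2)·0.71^2·0.29^1 = 0.43857
C(3,3)·0.71^3·0.29^0 = 0.35791
Sum = 0.796

0.796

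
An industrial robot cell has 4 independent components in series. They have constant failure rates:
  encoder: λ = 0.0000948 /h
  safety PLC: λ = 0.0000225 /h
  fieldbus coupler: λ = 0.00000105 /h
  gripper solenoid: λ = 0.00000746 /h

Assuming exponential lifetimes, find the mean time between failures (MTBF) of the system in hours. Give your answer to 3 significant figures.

Series of exponential components: λ_sys = Σ λ_i
λ_sys = 0.0000948 + 0.0000225 + 0.00000105 + 0.00000746 = 1.2581e-04 /h
MTBF = 1 / λ_sys = 7950 h

7950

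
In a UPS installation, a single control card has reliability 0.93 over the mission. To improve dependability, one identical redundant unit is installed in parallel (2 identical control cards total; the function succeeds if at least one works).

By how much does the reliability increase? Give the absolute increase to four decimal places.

0.0651

R_before = 0.93
R_after = 1 − (1 − 0.93)^2 = 0.9951
ΔR = 0.9951 − 0.93 = 0.0651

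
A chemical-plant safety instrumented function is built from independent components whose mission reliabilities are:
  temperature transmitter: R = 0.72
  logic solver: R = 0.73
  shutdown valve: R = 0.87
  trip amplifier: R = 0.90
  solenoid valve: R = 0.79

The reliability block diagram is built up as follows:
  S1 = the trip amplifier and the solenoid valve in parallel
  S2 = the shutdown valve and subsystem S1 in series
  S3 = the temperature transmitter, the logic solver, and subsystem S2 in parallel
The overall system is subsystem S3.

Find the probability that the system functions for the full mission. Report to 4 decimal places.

0.9888

Parallel (trip amplifier and solenoid valve): 1 − (1 − 0.900000)(1 − 0.790000) = 0.979000
Series (shutdown valve and [0.979000]): 0.870000 × 0.979000 = 0.851730
Parallel (temperature transmitter, logic solver, and [0.851730]): 1 − (1 − 0.720000)(1 − 0.730000)(1 − 0.851730) = 0.9888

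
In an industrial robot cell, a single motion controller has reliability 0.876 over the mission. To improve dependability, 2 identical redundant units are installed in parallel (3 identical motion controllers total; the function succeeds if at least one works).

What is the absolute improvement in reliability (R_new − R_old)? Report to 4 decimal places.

R_before = 0.876
R_after = 1 − (1 − 0.876)^3 = 0.9981
ΔR = 0.9981 − 0.876 = 0.1221

0.1221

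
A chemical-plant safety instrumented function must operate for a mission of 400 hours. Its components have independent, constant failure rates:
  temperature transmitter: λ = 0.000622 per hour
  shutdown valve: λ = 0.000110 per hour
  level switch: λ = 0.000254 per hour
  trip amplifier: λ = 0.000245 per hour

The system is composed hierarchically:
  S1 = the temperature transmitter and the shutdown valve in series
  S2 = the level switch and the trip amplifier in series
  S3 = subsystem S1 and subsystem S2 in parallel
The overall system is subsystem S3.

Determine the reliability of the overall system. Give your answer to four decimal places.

0.9541

R(temperature transmitter) = exp(−0.000622 × 400) = 0.779736
R(shutdown valve) = exp(−0.000110 × 400) = 0.956954
R(level switch) = exp(−0.000254 × 400) = 0.903391
R(trip amplifier) = exp(−0.000245 × 400) = 0.906649
Series (temperature transmitter and shutdown valve): 0.779736 × 0.956954 = 0.746171
Series (level switch and trip amplifier): 0.903391 × 0.906649 = 0.819059
Parallel ([0.746171] and [0.819059]): 1 − (1 − 0.746171)(1 − 0.819059) = 0.9541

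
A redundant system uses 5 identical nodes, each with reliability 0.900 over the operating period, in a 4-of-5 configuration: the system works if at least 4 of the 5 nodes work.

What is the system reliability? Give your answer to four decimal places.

0.9185

R = Σ_{i=4}^{5} C(5,i) p^i (1−p)^{5−i} with p = 0.900
C(5,4)·0.900^4·0.100^1 = 0.328050
C(5,5)·0.900^5·0.100^0 = 0.590490
Sum = 0.9185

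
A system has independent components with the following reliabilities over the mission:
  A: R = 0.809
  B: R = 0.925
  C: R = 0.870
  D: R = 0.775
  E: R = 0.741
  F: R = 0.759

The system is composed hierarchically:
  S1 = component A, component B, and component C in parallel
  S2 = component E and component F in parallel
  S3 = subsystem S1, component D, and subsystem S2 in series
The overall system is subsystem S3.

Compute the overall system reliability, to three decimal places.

Parallel (A, B, and C): 1 − (1 − 0.80900)(1 − 0.92500)(1 − 0.87000) = 0.99814
Parallel (E and F): 1 − (1 − 0.74100)(1 − 0.75900) = 0.93758
Series ([0.99814], D, and [0.93758]): 0.99814 × 0.77500 × 0.93758 = 0.725

0.725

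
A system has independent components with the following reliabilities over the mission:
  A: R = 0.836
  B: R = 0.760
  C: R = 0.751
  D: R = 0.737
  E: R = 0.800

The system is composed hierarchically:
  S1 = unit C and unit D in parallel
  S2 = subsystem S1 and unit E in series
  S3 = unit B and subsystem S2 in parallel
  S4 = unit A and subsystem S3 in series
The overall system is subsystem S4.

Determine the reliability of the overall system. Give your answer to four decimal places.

Parallel (C and D): 1 − (1 − 0.751000)(1 − 0.737000) = 0.934513
Series ([0.934513] and E): 0.934513 × 0.800000 = 0.747610
Parallel (B and [0.747610]): 1 − (1 − 0.760000)(1 − 0.747610) = 0.939426
Series (A and [0.939426]): 0.836000 × 0.939426 = 0.7854

0.7854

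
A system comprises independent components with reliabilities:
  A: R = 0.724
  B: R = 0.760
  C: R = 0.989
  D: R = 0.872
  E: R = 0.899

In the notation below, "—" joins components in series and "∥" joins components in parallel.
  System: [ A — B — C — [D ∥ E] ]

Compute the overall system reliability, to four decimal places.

0.5372

Parallel (D and E): 1 − (1 − 0.872000)(1 − 0.899000) = 0.987072
Series (A, B, C, and [0.987072]): 0.724000 × 0.760000 × 0.989000 × 0.987072 = 0.5372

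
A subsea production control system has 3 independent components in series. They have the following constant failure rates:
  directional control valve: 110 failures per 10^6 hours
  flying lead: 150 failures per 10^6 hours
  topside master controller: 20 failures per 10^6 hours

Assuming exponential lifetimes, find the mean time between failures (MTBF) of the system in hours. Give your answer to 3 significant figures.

Series of exponential components: λ_sys = Σ λ_i
λ_sys = 0.00011 + 0.00015 + 0.000020 = 2.8000e-04 /h
MTBF = 1 / λ_sys = 3570 h

3570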